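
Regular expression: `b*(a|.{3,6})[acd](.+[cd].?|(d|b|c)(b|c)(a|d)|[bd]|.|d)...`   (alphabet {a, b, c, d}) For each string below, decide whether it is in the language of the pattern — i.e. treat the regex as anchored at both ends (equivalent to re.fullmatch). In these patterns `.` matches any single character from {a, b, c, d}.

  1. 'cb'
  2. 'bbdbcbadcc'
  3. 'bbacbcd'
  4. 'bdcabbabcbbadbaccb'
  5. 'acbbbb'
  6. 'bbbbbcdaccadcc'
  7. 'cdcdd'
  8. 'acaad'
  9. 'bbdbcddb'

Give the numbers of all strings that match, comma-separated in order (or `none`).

1 → no match
2 → no match
3 → no match
4 → no match
5 → match
6 → match
7 → no match
8 → no match
9 → no match

5, 6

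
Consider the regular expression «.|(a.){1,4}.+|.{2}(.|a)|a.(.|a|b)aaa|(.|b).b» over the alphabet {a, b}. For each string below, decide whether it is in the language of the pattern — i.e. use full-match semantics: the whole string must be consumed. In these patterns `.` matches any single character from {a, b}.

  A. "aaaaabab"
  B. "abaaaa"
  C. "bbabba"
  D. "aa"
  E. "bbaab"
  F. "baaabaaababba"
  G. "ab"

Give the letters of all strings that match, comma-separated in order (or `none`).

A → match
B → match
C → no match
D → no match
E → no match
F → no match
G → no match

A, B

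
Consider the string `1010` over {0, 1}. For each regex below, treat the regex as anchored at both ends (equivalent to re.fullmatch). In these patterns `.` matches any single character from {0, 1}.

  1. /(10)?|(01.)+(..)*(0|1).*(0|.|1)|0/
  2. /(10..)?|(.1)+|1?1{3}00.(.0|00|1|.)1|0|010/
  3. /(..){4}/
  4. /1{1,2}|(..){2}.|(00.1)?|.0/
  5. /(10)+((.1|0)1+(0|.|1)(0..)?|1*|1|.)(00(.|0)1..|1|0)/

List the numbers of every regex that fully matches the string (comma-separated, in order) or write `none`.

2, 5

1 → no match
2 → match
3 → no match
4 → no match
5 → match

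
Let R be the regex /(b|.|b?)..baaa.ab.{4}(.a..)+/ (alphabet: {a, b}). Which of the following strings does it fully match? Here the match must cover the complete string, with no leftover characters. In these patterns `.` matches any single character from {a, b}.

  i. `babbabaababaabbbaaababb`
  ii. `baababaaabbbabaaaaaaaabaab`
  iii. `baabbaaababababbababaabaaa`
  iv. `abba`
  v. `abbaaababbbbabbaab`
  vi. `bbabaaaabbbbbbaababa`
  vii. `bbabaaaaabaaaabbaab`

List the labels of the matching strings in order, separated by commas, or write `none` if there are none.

none

i → no match
ii → no match
iii → no match
iv → no match
v → no match
vi → no match
vii → no match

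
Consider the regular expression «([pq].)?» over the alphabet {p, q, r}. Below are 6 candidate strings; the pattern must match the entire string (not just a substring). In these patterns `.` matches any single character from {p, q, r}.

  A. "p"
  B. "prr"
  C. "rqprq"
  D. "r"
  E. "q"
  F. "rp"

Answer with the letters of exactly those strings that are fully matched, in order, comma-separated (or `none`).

none

A. "p" → no match
B. "prr" → no match
C. "rqprq" → no match
D. "r" → no match
E. "q" → no match
F. "rp" → no match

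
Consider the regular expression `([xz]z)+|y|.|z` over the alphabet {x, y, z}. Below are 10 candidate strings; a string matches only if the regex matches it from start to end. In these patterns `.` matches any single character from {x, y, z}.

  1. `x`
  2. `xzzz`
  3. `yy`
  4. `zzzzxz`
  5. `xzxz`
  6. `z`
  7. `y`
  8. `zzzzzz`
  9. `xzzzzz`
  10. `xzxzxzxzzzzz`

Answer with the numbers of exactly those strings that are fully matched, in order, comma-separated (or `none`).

1, 2, 4, 5, 6, 7, 8, 9, 10

1 → match
2 → match
3 → no match
4 → match
5 → match
6 → match
7 → match
8 → match
9 → match
10 → match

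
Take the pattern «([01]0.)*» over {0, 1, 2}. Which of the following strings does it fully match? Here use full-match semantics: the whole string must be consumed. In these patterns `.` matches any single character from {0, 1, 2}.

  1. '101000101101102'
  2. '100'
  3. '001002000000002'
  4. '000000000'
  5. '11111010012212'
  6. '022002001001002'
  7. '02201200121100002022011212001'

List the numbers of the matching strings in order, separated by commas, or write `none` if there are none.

1, 2, 3, 4

1 → match
2. '100' → match
3 → match
4. '000000000' → match
5 → no match
6 → no match
7 → no match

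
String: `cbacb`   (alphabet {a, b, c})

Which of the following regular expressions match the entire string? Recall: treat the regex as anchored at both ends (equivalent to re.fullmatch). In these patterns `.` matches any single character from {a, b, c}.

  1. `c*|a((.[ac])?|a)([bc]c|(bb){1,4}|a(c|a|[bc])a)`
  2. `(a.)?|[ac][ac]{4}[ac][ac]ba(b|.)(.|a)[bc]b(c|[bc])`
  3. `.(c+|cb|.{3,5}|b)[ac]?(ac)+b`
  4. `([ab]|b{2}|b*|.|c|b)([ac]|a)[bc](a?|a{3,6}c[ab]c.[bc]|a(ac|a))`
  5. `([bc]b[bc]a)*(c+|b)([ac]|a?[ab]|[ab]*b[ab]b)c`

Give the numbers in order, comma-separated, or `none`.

3

1 → no match
2 → no match
3 → match
4 → no match
5 → no match — must end with `c`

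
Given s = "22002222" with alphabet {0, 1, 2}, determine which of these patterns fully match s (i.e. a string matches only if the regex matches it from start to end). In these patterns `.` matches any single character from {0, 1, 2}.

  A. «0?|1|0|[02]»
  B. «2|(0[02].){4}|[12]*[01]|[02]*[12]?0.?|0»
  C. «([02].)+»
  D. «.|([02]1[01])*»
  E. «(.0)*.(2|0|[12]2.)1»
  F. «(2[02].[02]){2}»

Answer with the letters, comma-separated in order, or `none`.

C, F

A → no match
B → no match
C → match
D → no match
E → no match — must end with "1"
F → match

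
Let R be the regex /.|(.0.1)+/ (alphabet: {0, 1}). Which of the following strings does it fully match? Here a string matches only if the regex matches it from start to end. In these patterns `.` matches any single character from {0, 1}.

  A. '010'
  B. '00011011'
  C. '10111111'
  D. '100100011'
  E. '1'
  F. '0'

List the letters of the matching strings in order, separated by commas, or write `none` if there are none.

A → no match
B → match
C → no match
D → no match
E → match
F → match

B, E, F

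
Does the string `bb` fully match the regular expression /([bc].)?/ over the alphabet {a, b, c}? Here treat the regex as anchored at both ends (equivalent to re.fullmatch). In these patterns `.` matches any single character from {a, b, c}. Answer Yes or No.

Yes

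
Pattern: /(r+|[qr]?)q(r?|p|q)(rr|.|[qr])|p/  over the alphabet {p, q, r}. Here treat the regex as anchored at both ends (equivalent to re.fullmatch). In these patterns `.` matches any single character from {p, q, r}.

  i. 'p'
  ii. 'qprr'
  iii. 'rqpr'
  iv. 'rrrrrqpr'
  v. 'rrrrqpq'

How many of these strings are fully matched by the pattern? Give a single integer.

i → match
ii → match
iii → match
iv → match
v → match
Total matched: 5

5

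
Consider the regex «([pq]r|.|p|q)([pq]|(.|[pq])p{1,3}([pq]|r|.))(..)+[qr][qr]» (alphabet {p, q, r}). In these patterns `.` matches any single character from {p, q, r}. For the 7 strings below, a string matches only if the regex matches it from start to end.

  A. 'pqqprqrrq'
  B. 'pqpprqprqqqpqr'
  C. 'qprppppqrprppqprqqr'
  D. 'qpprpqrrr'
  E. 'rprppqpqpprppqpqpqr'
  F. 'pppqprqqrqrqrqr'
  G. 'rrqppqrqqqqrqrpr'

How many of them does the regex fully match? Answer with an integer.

1

A → no match
B → match
C → no match
D → no match
E → no match
F → no match
G → no match
Total matched: 1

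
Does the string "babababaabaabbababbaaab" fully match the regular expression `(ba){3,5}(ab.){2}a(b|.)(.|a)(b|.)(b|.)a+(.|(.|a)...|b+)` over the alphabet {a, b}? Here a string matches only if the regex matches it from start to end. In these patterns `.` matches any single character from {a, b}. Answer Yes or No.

Yes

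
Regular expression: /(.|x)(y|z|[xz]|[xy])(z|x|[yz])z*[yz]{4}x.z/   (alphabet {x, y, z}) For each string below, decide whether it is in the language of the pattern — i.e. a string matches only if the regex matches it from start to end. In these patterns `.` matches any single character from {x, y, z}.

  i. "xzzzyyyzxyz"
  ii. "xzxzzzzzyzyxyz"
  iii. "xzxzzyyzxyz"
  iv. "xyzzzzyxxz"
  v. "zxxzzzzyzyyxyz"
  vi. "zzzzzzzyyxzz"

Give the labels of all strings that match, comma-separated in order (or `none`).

i → match
ii → match
iii → match
iv → match
v → match
vi → match

i, ii, iii, iv, v, vi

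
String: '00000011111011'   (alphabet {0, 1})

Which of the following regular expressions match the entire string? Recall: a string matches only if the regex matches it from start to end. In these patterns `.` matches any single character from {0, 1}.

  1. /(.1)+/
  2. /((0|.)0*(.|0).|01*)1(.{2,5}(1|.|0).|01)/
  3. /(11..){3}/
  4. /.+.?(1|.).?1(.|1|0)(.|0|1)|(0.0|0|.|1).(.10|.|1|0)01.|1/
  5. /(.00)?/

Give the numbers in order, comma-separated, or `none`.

2

1 → no match
2 → match
3 → no match — must start with '11'
4 → no match
5 → no match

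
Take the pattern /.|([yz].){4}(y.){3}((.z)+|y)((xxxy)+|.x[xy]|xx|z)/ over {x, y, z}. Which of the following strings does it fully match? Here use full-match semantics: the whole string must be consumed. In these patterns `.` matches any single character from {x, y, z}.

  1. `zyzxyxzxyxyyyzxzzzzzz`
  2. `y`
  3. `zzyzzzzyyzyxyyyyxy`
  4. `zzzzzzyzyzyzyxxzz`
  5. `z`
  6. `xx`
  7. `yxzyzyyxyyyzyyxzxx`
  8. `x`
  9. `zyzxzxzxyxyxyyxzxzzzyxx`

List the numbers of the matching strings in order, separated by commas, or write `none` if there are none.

1, 2, 3, 4, 5, 7, 8, 9

1 → match
2 → match
3 → match
4 → match
5 → match
6 → no match
7 → match
8 → match
9 → match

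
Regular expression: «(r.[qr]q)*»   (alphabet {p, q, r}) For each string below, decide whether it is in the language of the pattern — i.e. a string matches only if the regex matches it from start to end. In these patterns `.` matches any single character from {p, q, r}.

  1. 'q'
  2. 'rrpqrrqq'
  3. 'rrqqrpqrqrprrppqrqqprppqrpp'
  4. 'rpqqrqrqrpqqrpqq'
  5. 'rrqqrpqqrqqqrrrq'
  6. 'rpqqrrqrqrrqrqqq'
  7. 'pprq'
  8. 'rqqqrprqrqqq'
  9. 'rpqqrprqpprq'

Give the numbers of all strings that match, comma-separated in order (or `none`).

4, 5, 8

1. 'q' → no match
2. 'rrpqrrqq' → no match
3 → no match
4 → match
5 → match
6 → no match
7. 'pprq' → no match
8. 'rqqqrprqrqqq' → match
9. 'rpqqrprqpprq' → no match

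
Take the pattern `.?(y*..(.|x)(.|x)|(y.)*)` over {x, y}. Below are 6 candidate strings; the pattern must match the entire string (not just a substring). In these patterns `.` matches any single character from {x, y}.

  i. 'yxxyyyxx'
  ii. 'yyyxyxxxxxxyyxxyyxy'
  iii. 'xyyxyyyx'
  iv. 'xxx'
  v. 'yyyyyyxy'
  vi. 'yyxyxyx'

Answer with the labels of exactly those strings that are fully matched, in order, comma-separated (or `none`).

v, vi

i → no match
ii → no match
iii → no match
iv → no match
v → match
vi → match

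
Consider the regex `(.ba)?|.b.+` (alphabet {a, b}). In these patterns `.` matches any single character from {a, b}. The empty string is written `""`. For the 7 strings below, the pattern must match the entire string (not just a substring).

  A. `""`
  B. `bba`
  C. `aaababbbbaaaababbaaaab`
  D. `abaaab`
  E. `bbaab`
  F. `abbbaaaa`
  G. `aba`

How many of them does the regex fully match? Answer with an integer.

6

A → match
B → match
C → no match
D → match
E → match
F → match
G → match
Total matched: 6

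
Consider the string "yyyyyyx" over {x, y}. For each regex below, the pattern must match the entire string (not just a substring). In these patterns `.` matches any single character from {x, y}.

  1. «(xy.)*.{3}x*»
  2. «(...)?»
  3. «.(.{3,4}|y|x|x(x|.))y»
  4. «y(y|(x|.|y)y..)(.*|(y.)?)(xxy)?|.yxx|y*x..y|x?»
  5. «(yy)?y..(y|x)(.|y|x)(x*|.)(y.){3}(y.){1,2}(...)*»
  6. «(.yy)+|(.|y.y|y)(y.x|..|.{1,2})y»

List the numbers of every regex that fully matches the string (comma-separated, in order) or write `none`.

4

1 → no match
2 → no match
3 → no match — must end with "y"
4 → match
5 → no match
6 → no match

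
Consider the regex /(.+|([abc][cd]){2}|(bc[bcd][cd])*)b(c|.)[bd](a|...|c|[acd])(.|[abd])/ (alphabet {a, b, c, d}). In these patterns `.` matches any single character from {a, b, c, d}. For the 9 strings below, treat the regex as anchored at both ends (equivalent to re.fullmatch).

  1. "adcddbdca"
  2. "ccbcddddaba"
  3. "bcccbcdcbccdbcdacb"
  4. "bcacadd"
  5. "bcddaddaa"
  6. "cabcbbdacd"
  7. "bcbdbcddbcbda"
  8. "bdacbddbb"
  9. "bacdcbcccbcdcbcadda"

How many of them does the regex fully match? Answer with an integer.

1 → no match
2 → no match
3 → no match
4 → no match
5 → no match
6 → no match
7 → match
8 → no match
9 → no match
Total matched: 1

1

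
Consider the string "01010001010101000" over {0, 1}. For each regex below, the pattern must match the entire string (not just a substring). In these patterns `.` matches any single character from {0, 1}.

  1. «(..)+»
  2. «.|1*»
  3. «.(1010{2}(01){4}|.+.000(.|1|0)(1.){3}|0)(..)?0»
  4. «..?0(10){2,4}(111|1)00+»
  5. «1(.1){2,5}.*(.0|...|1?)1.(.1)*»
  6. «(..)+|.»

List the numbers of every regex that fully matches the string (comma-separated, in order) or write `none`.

1 → no match
2 → no match
3 → match
4 → no match
5 → no match — must start with "1"
6 → no match

3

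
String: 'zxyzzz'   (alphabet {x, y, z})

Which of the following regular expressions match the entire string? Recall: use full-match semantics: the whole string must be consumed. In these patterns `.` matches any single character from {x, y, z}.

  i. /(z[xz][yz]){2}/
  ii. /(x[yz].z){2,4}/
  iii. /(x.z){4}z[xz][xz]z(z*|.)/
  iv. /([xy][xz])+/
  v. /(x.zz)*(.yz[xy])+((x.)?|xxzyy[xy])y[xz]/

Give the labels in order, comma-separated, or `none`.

i

i → match
ii → no match — must start with 'x'
iii → no match — must start with 'x'
iv → no match
v → no match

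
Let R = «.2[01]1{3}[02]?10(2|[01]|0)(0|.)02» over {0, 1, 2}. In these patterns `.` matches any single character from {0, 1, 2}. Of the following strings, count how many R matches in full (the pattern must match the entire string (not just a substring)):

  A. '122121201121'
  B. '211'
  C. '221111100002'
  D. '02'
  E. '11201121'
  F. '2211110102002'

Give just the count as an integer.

2

A → no match — must end with '02'
B → no match — must end with '02'
C → match
D → no match
E → no match — must end with '02'
F → match
Total matched: 2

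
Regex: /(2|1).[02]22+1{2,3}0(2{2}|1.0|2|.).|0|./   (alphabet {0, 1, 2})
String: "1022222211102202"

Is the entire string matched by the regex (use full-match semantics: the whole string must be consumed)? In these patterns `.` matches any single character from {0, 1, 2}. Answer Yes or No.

No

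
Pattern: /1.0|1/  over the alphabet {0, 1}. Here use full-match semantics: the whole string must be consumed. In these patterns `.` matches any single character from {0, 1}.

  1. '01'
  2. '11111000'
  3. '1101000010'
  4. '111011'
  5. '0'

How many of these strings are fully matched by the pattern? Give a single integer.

1. '01' → no match — must start with '1'
2. '11111000' → no match
3. '1101000010' → no match
4. '111011' → no match
5. '0' → no match — must start with '1'
Total matched: 0

0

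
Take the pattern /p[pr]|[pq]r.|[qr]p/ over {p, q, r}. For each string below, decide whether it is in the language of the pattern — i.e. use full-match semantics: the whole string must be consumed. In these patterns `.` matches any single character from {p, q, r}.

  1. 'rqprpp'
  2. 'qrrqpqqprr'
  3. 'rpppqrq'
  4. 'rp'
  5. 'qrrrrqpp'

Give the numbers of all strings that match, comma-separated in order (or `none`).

4

1. 'rqprpp' → no match
2. 'qrrqpqqprr' → no match
3. 'rpppqrq' → no match
4. 'rp' → match
5. 'qrrrrqpp' → no match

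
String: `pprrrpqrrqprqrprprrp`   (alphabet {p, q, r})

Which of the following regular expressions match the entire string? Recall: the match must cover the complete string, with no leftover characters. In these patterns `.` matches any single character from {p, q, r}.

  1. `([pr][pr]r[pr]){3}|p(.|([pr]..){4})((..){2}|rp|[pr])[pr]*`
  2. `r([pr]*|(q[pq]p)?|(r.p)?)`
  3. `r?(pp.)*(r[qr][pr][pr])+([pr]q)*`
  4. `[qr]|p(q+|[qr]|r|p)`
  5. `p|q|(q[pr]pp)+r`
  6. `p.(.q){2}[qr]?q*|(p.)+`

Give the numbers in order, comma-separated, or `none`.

1

1 → match
2 → no match — must start with `r`
3 → no match
4 → no match
5 → no match
6 → no match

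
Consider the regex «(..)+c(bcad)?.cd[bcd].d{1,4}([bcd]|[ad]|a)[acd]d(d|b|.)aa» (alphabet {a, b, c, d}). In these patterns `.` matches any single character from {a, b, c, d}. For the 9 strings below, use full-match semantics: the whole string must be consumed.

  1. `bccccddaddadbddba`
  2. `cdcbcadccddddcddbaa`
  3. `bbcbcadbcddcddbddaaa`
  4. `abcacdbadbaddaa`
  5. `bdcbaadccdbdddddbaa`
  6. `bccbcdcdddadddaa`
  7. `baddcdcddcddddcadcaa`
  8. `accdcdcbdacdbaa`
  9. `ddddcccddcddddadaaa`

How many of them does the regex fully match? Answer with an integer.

1 → no match — must end with `aa`
2 → match
3 → match
4 → match
5 → no match
6 → match
7 → match
8 → match
9 → match
Total matched: 7

7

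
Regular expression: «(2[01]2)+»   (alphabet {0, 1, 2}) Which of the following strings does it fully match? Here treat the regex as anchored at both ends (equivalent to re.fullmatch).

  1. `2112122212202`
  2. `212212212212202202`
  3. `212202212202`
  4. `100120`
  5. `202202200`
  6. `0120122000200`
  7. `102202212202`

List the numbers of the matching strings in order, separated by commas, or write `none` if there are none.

1 → no match
2 → match
3 → match
4 → no match — must start with `2`
5 → no match — must end with `2`
6 → no match — must start with `2`
7 → no match — must start with `2`

2, 3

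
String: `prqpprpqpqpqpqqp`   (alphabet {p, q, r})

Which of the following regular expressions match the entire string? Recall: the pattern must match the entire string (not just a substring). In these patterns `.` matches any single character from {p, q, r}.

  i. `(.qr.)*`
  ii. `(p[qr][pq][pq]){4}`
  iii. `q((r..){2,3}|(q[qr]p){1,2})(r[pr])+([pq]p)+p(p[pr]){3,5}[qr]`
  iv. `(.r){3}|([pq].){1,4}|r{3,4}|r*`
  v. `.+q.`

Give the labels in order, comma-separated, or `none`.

i → no match
ii → match
iii → no match — must start with `q`
iv → no match
v → match

ii, v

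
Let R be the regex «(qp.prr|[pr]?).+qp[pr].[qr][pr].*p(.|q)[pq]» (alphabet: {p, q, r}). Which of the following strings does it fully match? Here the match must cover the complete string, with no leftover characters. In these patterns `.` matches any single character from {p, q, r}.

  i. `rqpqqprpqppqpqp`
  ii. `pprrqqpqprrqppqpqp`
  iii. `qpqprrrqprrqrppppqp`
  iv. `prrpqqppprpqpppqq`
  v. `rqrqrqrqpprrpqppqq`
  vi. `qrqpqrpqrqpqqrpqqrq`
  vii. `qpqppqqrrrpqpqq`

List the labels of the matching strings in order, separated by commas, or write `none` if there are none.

i, ii, iii, iv, v, vii

i → match
ii → match
iii → match
iv → match
v → match
vi → no match
vii → match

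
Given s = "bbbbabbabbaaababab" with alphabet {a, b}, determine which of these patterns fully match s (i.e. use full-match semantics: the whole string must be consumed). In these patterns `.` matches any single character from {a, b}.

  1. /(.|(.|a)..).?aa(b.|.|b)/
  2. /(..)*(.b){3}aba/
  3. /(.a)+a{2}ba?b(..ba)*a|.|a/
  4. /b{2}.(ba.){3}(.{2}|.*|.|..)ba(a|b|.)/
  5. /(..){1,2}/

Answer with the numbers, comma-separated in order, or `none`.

4

1 → no match
2 → no match — must end with "baba"
3 → no match
4 → match
5 → no match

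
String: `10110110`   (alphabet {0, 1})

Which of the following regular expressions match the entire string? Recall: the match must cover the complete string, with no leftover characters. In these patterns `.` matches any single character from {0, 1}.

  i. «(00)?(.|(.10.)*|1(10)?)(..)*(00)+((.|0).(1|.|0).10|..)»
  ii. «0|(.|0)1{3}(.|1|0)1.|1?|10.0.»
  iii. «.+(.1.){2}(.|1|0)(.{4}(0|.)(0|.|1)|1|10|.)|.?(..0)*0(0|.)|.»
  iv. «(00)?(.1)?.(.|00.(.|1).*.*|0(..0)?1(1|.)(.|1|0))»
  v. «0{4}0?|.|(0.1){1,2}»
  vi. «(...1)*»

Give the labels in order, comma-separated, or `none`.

i → no match
ii → no match
iii → no match
iv → match
v → no match
vi → no match

iv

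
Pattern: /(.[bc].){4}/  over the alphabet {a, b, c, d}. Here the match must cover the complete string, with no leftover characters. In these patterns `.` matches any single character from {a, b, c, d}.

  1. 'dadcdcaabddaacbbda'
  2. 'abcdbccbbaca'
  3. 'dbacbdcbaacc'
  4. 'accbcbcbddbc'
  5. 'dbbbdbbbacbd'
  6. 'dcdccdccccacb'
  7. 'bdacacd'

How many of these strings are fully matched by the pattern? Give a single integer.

1 → no match
2. 'abcdbccbbaca' → match
3. 'dbacbdcbaacc' → match
4. 'accbcbcbddbc' → match
5. 'dbbbdbbbacbd' → no match
6 → no match
7. 'bdacacd' → no match
Total matched: 3

3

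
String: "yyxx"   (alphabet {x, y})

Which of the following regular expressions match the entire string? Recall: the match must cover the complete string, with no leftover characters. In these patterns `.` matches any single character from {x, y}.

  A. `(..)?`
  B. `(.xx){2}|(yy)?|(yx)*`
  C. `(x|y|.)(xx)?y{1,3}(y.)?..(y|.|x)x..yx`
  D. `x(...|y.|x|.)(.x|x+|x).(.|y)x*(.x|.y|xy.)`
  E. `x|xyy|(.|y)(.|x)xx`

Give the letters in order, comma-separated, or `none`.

E

A → no match
B → no match
C → no match — must end with "yx"
D → no match — must start with "x"
E → match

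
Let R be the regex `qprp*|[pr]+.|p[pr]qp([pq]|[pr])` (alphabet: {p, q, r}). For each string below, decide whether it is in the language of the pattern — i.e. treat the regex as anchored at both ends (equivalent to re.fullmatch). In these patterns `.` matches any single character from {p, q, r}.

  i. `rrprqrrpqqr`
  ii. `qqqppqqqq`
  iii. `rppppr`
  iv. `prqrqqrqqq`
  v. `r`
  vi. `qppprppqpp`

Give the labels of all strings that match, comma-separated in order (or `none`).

i → no match
ii → no match
iii → match
iv → no match
v → no match
vi → no match

iii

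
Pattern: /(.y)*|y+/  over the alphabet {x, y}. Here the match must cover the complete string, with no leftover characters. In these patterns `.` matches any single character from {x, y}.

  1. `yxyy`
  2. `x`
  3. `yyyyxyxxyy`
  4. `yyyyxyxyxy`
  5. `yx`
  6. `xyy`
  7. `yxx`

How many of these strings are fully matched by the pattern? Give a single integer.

1

1 → no match
2 → no match
3 → no match
4 → match
5 → no match
6 → no match
7 → no match
Total matched: 1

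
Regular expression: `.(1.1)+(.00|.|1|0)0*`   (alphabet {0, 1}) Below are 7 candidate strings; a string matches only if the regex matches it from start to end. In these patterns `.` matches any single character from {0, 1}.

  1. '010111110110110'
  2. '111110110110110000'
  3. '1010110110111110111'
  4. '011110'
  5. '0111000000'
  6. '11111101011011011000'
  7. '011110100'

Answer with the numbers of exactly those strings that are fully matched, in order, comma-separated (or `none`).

1, 2, 4, 5, 7

1 → match
2 → match
3 → no match
4 → match
5 → match
6 → no match
7 → match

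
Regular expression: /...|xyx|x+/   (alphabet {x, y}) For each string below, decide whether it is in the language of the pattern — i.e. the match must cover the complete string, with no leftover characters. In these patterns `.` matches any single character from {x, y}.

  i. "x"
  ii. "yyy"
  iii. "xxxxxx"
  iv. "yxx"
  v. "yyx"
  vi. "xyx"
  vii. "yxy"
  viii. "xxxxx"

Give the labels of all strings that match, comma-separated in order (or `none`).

i → match
ii → match
iii → match
iv → match
v → match
vi → match
vii → match
viii → match

i, ii, iii, iv, v, vi, vii, viii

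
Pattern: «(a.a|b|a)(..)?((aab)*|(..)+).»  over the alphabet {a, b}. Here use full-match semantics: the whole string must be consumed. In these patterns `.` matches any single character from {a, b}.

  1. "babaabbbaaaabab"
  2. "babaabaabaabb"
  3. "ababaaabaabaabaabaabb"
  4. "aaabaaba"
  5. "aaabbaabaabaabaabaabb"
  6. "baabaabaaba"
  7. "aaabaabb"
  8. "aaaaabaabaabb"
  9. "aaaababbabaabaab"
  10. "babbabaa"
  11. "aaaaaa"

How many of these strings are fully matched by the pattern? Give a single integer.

1 → no match
2 → match
3 → match
4. "aaabaaba" → match
5 → match
6. "baabaabaaba" → match
7. "aaabaabb" → match
8 → match
9 → match
10. "babbabaa" → match
11. "aaaaaa" → match
Total matched: 10

10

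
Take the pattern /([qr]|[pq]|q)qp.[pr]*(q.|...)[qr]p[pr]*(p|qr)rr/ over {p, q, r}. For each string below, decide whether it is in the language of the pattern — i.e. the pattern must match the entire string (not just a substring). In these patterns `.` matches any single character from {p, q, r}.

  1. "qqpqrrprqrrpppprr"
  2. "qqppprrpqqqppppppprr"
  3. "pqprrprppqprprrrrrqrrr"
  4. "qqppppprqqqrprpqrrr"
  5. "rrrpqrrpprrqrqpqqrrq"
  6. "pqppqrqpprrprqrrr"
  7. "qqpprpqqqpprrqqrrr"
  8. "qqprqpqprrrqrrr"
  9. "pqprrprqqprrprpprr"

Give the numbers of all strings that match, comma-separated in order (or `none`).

1, 2, 3, 4, 6, 8, 9

1 → match
2 → match
3 → match
4 → match
5 → no match — must end with "rr"
6 → match
7 → no match
8 → match
9 → match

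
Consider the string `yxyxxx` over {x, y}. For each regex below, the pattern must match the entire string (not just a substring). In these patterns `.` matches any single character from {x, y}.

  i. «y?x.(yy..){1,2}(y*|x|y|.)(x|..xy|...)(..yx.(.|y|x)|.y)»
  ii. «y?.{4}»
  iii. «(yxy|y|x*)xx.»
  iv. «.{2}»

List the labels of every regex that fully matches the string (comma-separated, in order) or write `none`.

i → no match
ii → no match
iii → match
iv → no match

iii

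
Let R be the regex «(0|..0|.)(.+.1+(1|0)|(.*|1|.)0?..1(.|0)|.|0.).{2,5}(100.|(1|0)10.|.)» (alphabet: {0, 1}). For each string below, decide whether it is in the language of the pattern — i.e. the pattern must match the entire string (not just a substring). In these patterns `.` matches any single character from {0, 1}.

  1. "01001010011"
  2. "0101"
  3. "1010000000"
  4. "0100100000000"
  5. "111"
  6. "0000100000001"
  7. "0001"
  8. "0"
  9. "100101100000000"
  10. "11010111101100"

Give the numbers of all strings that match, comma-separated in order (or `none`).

1 → match
2 → no match
3 → no match
4 → no match
5 → no match
6 → no match
7 → no match
8 → no match
9 → no match
10 → match

1, 10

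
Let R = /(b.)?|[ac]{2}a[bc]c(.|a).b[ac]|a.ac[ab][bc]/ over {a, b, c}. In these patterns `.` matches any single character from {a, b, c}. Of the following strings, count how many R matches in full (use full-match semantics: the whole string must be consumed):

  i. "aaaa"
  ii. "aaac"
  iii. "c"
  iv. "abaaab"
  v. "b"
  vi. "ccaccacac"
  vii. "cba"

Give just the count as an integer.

i → no match
ii → no match
iii → no match
iv → no match
v → no match
vi → no match
vii → no match
Total matched: 0

0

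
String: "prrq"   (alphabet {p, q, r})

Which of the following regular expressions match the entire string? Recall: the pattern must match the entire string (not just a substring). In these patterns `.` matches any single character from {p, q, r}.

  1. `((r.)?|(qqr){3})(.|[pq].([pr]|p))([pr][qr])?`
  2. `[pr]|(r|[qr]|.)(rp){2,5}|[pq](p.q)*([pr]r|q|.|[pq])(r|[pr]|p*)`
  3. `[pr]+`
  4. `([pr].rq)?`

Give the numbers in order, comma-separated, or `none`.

1 → no match
2 → no match
3 → no match
4 → match

4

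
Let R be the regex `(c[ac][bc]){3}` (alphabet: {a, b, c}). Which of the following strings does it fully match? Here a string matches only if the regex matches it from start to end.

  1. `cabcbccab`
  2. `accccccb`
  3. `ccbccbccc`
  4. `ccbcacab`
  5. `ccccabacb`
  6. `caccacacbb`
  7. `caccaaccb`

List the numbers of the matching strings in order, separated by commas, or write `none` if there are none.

1 → no match
2 → no match — must start with `c`
3 → match
4 → no match
5 → no match
6 → no match
7 → no match

3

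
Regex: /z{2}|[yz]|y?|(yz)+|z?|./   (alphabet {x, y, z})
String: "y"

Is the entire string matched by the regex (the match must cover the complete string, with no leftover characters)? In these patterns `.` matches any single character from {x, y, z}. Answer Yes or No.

Yes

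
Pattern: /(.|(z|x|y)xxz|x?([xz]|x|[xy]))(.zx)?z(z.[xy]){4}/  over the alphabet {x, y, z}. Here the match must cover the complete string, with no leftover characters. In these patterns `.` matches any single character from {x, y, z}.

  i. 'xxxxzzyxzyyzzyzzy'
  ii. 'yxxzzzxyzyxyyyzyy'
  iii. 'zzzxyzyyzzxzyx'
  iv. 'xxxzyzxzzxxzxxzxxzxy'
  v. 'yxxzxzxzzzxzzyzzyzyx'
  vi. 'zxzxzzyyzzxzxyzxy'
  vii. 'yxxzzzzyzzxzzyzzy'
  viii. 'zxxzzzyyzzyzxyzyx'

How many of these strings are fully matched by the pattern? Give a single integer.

i → no match
ii → no match
iii → match
iv → match
v → match
vi → match
vii → match
viii → match
Total matched: 6

6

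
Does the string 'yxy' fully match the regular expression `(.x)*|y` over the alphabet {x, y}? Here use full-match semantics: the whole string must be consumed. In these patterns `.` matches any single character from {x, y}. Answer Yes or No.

No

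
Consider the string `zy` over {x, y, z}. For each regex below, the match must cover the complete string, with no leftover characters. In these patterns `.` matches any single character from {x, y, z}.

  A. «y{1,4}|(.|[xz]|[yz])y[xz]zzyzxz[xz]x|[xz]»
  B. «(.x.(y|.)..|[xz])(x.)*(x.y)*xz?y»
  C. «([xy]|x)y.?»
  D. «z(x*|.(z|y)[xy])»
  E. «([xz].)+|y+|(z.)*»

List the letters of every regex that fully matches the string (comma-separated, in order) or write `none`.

E

A → no match
B → no match
C → no match
D → no match
E → match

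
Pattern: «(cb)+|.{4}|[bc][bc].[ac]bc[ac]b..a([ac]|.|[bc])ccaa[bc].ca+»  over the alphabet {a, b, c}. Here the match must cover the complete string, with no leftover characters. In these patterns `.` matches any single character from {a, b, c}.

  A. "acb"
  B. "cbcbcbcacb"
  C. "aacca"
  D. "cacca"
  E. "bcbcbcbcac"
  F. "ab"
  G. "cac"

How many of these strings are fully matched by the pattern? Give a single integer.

A → no match
B → no match
C → no match
D → no match
E → no match
F → no match
G → no match
Total matched: 0

0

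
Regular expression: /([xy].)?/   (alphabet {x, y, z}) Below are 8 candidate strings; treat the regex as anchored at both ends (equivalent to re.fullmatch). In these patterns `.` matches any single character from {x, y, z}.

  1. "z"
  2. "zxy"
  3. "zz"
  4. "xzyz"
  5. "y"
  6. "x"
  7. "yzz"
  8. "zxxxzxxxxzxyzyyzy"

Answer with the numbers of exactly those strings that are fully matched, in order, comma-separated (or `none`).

none

1 → no match
2 → no match
3 → no match
4 → no match
5 → no match
6 → no match
7 → no match
8 → no match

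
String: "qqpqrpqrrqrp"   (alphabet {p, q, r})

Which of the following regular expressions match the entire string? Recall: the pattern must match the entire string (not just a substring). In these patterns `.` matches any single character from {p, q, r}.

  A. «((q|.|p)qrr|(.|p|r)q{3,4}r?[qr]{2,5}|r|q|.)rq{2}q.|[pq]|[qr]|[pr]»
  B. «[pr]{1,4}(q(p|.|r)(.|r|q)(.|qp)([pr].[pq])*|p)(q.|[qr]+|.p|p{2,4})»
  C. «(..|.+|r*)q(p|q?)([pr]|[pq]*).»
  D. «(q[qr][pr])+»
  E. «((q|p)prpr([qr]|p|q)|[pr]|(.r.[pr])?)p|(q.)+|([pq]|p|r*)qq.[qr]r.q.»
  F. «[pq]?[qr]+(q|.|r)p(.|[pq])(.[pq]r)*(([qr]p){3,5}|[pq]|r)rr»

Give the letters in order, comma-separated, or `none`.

A → no match
B → no match
C → match
D → match
E → no match
F → no match — must end with "rr"

C, D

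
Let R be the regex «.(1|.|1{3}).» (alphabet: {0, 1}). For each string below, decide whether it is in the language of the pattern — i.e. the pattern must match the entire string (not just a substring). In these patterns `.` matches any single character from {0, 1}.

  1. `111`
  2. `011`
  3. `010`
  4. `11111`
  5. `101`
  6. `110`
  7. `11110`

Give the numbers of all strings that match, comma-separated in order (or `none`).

1, 2, 3, 4, 5, 6, 7

1 → match
2 → match
3 → match
4 → match
5 → match
6 → match
7 → match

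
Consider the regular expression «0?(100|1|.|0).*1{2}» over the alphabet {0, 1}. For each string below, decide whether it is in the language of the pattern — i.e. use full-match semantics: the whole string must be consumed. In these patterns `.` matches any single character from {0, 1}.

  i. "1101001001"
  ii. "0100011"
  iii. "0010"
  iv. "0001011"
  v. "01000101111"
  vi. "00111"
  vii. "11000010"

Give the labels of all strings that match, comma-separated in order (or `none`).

ii, iv, v, vi

i. "1101001001" → no match
ii. "0100011" → match
iii. "0010" → no match — must end with "1"
iv. "0001011" → match
v. "01000101111" → match
vi. "00111" → match
vii. "11000010" → no match — must end with "1"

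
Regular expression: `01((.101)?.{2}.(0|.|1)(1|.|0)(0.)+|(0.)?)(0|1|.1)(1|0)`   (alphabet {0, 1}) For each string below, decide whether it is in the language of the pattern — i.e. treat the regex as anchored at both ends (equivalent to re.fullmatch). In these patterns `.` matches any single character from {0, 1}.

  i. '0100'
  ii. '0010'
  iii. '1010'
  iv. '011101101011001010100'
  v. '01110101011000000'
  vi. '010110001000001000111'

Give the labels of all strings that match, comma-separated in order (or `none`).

i → match
ii → no match — must start with '01'
iii → no match — must start with '01'
iv → no match
v → match
vi → match

i, v, vi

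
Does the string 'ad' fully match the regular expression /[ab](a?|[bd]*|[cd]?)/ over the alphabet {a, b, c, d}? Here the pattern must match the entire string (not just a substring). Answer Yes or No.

Yes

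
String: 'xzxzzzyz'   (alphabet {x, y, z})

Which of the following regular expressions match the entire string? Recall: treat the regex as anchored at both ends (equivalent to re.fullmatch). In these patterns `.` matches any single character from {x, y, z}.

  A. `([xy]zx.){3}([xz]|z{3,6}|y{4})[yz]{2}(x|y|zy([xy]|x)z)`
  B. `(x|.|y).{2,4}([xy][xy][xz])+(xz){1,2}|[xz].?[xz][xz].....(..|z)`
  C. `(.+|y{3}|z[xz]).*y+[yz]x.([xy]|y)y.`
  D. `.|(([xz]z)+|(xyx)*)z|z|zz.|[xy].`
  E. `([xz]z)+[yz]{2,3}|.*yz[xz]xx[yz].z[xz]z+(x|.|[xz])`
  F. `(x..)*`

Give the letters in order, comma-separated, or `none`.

E

A → no match
B → no match
C → no match
D → no match
E → match
F → no match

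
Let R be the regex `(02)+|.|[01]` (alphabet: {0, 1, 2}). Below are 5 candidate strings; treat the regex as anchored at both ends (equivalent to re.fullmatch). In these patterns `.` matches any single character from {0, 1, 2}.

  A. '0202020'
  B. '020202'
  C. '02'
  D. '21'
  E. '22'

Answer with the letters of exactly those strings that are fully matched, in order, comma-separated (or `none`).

A → no match
B → match
C → match
D → no match
E → no match

B, C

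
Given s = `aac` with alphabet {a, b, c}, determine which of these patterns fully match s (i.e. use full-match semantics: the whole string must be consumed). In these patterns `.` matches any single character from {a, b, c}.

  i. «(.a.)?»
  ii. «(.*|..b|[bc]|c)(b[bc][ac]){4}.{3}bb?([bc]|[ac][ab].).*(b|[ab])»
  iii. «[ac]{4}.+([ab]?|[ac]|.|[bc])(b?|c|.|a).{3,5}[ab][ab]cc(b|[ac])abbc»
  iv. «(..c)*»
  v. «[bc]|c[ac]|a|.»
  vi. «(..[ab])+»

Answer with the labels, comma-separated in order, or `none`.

i, iv

i → match
ii → no match
iii → no match — must end with `abbc`
iv → match
v → no match
vi → no match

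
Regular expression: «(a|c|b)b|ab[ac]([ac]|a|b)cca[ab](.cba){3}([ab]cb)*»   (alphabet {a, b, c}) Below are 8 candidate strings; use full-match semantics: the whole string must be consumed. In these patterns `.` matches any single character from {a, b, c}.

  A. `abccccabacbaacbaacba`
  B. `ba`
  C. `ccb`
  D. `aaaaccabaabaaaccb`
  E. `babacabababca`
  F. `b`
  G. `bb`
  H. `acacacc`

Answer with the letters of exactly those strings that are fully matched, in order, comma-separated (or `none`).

A, G

A → match
B. `ba` → no match
C. `ccb` → no match
D → no match
E → no match
F. `b` → no match
G. `bb` → match
H. `acacacc` → no match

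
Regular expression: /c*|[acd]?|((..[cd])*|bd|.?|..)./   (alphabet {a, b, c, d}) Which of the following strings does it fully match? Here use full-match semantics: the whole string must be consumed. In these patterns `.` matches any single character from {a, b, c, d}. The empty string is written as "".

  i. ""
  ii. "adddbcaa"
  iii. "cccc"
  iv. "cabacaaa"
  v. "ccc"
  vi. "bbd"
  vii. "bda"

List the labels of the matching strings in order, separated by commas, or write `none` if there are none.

i, iii, v, vi, vii

i → match
ii → no match
iii → match
iv → no match
v → match
vi → match
vii → match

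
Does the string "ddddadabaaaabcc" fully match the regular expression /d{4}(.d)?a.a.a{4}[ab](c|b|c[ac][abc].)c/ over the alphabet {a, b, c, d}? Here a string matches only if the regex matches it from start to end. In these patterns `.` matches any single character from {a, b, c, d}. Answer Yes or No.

Yes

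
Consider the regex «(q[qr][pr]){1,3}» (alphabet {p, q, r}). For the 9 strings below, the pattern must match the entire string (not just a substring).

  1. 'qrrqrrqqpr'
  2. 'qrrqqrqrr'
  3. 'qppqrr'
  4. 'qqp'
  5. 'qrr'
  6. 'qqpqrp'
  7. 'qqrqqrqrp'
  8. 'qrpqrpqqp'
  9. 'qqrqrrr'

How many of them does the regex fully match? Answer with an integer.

6

1 → no match
2 → match
3 → no match
4 → match
5 → match
6 → match
7 → match
8 → match
9 → no match
Total matched: 6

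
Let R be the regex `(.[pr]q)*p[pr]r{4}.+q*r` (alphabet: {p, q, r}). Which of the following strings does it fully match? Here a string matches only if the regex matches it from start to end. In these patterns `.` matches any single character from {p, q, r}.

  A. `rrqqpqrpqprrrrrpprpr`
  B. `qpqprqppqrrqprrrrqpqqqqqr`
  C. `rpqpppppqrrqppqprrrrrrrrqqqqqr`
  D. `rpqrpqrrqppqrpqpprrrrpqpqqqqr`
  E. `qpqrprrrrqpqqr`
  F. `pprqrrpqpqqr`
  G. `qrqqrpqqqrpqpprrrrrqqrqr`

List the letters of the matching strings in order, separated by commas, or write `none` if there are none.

A → match
B → no match
C → no match
D → match
E → no match
F → no match
G → no match

A, D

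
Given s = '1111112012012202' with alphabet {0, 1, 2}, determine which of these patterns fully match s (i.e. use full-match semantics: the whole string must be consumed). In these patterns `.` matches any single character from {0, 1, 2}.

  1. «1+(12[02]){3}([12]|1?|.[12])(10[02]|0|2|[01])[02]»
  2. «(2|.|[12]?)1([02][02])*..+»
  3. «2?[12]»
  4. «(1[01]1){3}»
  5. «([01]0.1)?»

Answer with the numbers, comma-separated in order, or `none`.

1, 2

1 → match
2 → match
3 → no match
4 → no match — must end with '1'
5 → no match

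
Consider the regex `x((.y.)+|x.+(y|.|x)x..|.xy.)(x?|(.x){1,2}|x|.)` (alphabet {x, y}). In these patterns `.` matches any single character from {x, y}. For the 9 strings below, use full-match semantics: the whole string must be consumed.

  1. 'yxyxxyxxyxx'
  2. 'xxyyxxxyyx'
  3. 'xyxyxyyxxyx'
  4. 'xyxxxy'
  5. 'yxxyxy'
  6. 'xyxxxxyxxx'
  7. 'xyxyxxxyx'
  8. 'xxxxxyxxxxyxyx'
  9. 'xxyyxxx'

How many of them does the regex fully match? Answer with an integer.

1 → no match — must start with 'x'
2 → match
3 → no match
4 → no match
5 → no match — must start with 'x'
6 → no match
7 → match
8 → match
9 → match
Total matched: 4

4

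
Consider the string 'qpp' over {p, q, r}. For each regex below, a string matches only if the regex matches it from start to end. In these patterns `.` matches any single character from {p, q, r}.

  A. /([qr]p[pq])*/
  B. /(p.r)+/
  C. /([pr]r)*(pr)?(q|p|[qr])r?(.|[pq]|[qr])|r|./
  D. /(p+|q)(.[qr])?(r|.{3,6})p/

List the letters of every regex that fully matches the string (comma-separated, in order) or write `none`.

A → match
B → no match — must start with 'p'
C → no match
D → no match

A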